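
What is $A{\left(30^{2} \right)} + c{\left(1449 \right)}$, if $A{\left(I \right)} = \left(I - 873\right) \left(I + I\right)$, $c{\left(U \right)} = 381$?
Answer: $48981$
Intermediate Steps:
$A{\left(I \right)} = 2 I \left(-873 + I\right)$ ($A{\left(I \right)} = \left(-873 + I\right) 2 I = 2 I \left(-873 + I\right)$)
$A{\left(30^{2} \right)} + c{\left(1449 \right)} = 2 \cdot 30^{2} \left(-873 + 30^{2}\right) + 381 = 2 \cdot 900 \left(-873 + 900\right) + 381 = 2 \cdot 900 \cdot 27 + 381 = 48600 + 381 = 48981$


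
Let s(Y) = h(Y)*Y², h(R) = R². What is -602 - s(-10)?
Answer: -10602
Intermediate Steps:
s(Y) = Y⁴ (s(Y) = Y²*Y² = Y⁴)
-602 - s(-10) = -602 - 1*(-10)⁴ = -602 - 1*10000 = -602 - 10000 = -10602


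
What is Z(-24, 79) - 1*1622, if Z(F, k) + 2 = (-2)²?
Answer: -1620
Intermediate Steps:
Z(F, k) = 2 (Z(F, k) = -2 + (-2)² = -2 + 4 = 2)
Z(-24, 79) - 1*1622 = 2 - 1*1622 = 2 - 1622 = -1620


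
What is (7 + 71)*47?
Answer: 3666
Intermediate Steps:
(7 + 71)*47 = 78*47 = 3666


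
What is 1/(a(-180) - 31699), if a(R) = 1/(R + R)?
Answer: -360/11411641 ≈ -3.1547e-5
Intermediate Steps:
a(R) = 1/(2*R)
1/(a(-180) - 31699) = 1/((½)/(-180) - 31699) = 1/((½)*(-1/180) - 31699) = 1/(-1/360 - 31699) = 1/(-11411641/360) = -360/11411641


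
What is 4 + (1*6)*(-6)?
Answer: -32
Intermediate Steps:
4 + (1*6)*(-6) = 4 + 6*(-6) = 4 - 36 = -32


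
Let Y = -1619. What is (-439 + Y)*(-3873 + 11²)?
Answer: 7721616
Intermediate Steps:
(-439 + Y)*(-3873 + 11²) = (-439 - 1619)*(-3873 + 11²) = -2058*(-3873 + 121) = -2058*(-3752) = 7721616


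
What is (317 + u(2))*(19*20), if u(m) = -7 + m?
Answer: 118560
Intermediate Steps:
(317 + u(2))*(19*20) = (317 + (-7 + 2))*(19*20) = (317 - 5)*380 = 312*380 = 118560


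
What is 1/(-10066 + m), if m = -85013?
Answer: -1/95079 ≈ -1.0518e-5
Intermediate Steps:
1/(-10066 + m) = 1/(-10066 - 85013) = 1/(-95079) = -1/95079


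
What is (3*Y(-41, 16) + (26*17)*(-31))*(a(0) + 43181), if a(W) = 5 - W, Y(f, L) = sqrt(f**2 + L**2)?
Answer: -591734572 + 129558*sqrt(1937) ≈ -5.8603e+8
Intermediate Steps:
Y(f, L) = sqrt(L**2 + f**2)
(3*Y(-41, 16) + (26*17)*(-31))*(a(0) + 43181) = (3*sqrt(16**2 + (-41)**2) + (26*17)*(-31))*((5 - 1*0) + 43181) = (3*sqrt(256 + 1681) + 442*(-31))*((5 + 0) + 43181) = (3*sqrt(1937) - 13702)*(5 + 43181) = (-13702 + 3*sqrt(1937))*43186 = -591734572 + 129558*sqrt(1937)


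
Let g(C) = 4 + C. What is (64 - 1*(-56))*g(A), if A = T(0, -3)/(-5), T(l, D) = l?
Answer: 480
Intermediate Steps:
A = 0 (A = 0/(-5) = 0*(-⅕) = 0)
(64 - 1*(-56))*g(A) = (64 - 1*(-56))*(4 + 0) = (64 + 56)*4 = 120*4 = 480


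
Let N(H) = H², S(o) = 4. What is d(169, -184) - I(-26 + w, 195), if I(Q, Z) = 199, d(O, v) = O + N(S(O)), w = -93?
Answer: -14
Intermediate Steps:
d(O, v) = 16 + O (d(O, v) = O + 4² = O + 16 = 16 + O)
d(169, -184) - I(-26 + w, 195) = (16 + 169) - 1*199 = 185 - 199 = -14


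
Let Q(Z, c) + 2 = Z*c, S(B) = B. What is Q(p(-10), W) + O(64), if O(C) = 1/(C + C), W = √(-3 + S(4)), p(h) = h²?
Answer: 12545/128 ≈ 98.008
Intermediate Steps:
W = 1 (W = √(-3 + 4) = √1 = 1)
O(C) = 1/(2*C)
Q(Z, c) = -2 + Z*c
Q(p(-10), W) + O(64) = (-2 + (-10)²*1) + (½)/64 = (-2 + 100*1) + (½)*(1/64) = (-2 + 100) + 1/128 = 98 + 1/128 = 12545/128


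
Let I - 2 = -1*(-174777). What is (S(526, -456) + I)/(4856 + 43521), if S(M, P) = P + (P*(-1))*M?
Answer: 414179/48377 ≈ 8.5615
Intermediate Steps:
S(M, P) = P - M*P (S(M, P) = P + (-P)*M = P - M*P)
I = 174779 (I = 2 - 1*(-174777) = 2 + 174777 = 174779)
(S(526, -456) + I)/(4856 + 43521) = (-456*(1 - 1*526) + 174779)/(4856 + 43521) = (-456*(1 - 526) + 174779)/48377 = (-456*(-525) + 174779)*(1/48377) = (239400 + 174779)*(1/48377) = 414179*(1/48377) = 414179/48377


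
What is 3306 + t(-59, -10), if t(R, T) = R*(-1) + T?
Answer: 3355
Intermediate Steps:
t(R, T) = T - R (t(R, T) = -R + T = T - R)
3306 + t(-59, -10) = 3306 + (-10 - 1*(-59)) = 3306 + (-10 + 59) = 3306 + 49 = 3355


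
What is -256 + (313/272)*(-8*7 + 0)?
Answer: -10895/34 ≈ -320.44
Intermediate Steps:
-256 + (313/272)*(-8*7 + 0) = -256 + (313*(1/272))*(-56 + 0) = -256 + (313/272)*(-56) = -256 - 2191/34 = -10895/34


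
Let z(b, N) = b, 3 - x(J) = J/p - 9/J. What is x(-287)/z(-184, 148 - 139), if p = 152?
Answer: -211873/8026816 ≈ -0.026396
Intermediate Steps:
x(J) = 3 + 9/J - J/152 (x(J) = 3 - (J/152 - 9/J) = 3 - (-9/J + J/152) = 3 + (9/J - J/152) = 3 + 9/J - J/152)
x(-287)/z(-184, 148 - 139) = (3 + 9/(-287) - 1/152*(-287))/(-184) = (3 + 9*(-1/287) + 287/152)*(-1/184) = (3 - 9/287 + 287/152)*(-1/184) = (211873/43624)*(-1/184) = -211873/8026816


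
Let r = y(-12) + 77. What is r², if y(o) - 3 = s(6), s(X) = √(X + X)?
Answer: 6412 + 320*√3 ≈ 6966.3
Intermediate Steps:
s(X) = √2*√X (s(X) = √(2*X) = √2*√X)
y(o) = 3 + 2*√3 (y(o) = 3 + √2*√6 = 3 + 2*√3)
r = 80 + 2*√3 (r = (3 + 2*√3) + 77 = 80 + 2*√3 ≈ 83.464)
r² = (80 + 2*√3)²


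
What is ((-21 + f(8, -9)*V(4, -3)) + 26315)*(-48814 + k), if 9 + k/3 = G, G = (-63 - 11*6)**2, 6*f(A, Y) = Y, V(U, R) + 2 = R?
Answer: 28458223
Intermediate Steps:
V(U, R) = -2 + R
f(A, Y) = Y/6
G = 16641 (G = (-63 - 66)**2 = (-129)**2 = 16641)
k = 49896 (k = -27 + 3*16641 = -27 + 49923 = 49896)
((-21 + f(8, -9)*V(4, -3)) + 26315)*(-48814 + k) = ((-21 + ((1/6)*(-9))*(-2 - 3)) + 26315)*(-48814 + 49896) = ((-21 - 3/2*(-5)) + 26315)*1082 = ((-21 + 15/2) + 26315)*1082 = (-27/2 + 26315)*1082 = (52603/2)*1082 = 28458223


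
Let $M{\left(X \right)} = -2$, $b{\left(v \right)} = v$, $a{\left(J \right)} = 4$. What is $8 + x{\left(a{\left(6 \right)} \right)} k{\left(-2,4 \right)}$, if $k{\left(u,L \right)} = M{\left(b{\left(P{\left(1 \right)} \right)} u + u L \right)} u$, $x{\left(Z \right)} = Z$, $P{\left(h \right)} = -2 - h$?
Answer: $24$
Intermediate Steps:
$k{\left(u,L \right)} = - 2 u$
$8 + x{\left(a{\left(6 \right)} \right)} k{\left(-2,4 \right)} = 8 + 4 \left(\left(-2\right) \left(-2\right)\right) = 8 + 4 \cdot 4 = 8 + 16 = 24$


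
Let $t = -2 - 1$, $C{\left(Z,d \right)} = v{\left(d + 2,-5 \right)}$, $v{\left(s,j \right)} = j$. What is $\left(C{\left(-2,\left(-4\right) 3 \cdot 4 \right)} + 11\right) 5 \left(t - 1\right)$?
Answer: $-120$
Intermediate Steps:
$C{\left(Z,d \right)} = -5$
$t = -3$ ($t = -2 - 1 = -3$)
$\left(C{\left(-2,\left(-4\right) 3 \cdot 4 \right)} + 11\right) 5 \left(t - 1\right) = \left(-5 + 11\right) 5 \left(-3 - 1\right) = 6 \cdot 5 \left(-4\right) = 6 \left(-20\right) = -120$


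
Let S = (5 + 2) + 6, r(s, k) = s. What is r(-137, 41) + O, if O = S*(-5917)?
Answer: -77058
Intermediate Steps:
S = 13 (S = 7 + 6 = 13)
O = -76921 (O = 13*(-5917) = -76921)
r(-137, 41) + O = -137 - 76921 = -77058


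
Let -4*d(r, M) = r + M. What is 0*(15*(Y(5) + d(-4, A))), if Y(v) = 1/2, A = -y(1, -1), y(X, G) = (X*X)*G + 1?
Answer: 0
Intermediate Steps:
y(X, G) = 1 + G*X**2 (y(X, G) = X**2*G + 1 = G*X**2 + 1 = 1 + G*X**2)
A = 0 (A = -(1 - 1*1**2) = -(1 - 1*1) = -(1 - 1) = -1*0 = 0)
Y(v) = 1/2 (Y(v) = 1*(1/2) = 1/2)
d(r, M) = -M/4 - r/4 (d(r, M) = -(r + M)/4 = -(M + r)/4 = -M/4 - r/4)
0*(15*(Y(5) + d(-4, A))) = 0*(15*(1/2 + (-1/4*0 - 1/4*(-4)))) = 0*(15*(1/2 + (0 + 1))) = 0*(15*(1/2 + 1)) = 0*(15*(3/2)) = 0*(45/2) = 0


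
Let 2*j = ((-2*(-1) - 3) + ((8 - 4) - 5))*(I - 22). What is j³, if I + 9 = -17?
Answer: 110592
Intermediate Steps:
I = -26 (I = -9 - 17 = -26)
j = 48 (j = (((-2*(-1) - 3) + ((8 - 4) - 5))*(-26 - 22))/2 = (((2 - 3) + (4 - 5))*(-48))/2 = ((-1 - 1)*(-48))/2 = (-2*(-48))/2 = (½)*96 = 48)
j³ = 48³ = 110592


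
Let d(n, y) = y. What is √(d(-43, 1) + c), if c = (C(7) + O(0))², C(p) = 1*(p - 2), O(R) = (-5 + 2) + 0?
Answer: √5 ≈ 2.2361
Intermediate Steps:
O(R) = -3 (O(R) = -3 + 0 = -3)
C(p) = -2 + p (C(p) = 1*(-2 + p) = -2 + p)
c = 4 (c = ((-2 + 7) - 3)² = (5 - 3)² = 2² = 4)
√(d(-43, 1) + c) = √(1 + 4) = √5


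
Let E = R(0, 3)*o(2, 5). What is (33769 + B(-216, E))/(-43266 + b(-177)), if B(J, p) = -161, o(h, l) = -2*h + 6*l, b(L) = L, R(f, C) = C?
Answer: -33608/43443 ≈ -0.77361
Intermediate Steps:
E = 78 (E = 3*(-2*2 + 6*5) = 3*(-4 + 30) = 3*26 = 78)
(33769 + B(-216, E))/(-43266 + b(-177)) = (33769 - 161)/(-43266 - 177) = 33608/(-43443) = 33608*(-1/43443) = -33608/43443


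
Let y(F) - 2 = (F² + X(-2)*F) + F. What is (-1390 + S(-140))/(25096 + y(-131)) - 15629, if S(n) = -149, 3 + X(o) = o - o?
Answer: -664562248/42521 ≈ -15629.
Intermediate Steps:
X(o) = -3 (X(o) = -3 + (o - o) = -3 + 0 = -3)
y(F) = 2 + F² - 2*F (y(F) = 2 + ((F² - 3*F) + F) = 2 + (F² - 2*F) = 2 + F² - 2*F)
(-1390 + S(-140))/(25096 + y(-131)) - 15629 = (-1390 - 149)/(25096 + (2 + (-131)² - 2*(-131))) - 15629 = -1539/(25096 + (2 + 17161 + 262)) - 15629 = -1539/(25096 + 17425) - 15629 = -1539/42521 - 15629 = -664562248/42521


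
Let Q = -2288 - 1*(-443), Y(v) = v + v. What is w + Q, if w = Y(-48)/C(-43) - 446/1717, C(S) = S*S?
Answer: -5858371871/3174733 ≈ -1845.3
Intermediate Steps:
C(S) = S**2
Y(v) = 2*v
Q = -1845 (Q = -2288 + 443 = -1845)
w = -989486/3174733 (w = (2*(-48))/((-43)**2) - 446/1717 = -96/1849 - 446*1/1717 = -96*1/1849 - 446/1717 = -96/1849 - 446/1717 = -989486/3174733 ≈ -0.31168)
w + Q = -989486/3174733 - 1845 = -5858371871/3174733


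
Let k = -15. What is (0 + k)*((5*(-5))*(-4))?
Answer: -1500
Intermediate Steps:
(0 + k)*((5*(-5))*(-4)) = (0 - 15)*((5*(-5))*(-4)) = -(-375)*(-4) = -15*100 = -1500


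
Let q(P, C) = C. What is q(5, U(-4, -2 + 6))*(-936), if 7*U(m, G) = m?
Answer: 3744/7 ≈ 534.86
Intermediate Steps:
U(m, G) = m/7
q(5, U(-4, -2 + 6))*(-936) = ((1/7)*(-4))*(-936) = -4/7*(-936) = 3744/7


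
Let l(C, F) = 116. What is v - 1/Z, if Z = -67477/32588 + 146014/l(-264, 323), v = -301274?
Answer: -357798795337702/1187619225 ≈ -3.0127e+5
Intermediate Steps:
Z = 1187619225/945052 (Z = -67477/32588 + 146014/116 = -67477*1/32588 + 146014*(1/116) = -67477/32588 + 73007/58 = 1187619225/945052 ≈ 1256.7)
v - 1/Z = -301274 - 1/1187619225/945052 = -301274 - 1*945052/1187619225 = -301274 - 945052/1187619225 = -357798795337702/1187619225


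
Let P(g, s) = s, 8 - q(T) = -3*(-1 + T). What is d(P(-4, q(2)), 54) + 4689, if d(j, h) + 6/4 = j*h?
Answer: 10563/2 ≈ 5281.5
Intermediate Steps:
q(T) = 5 + 3*T (q(T) = 8 - (-3)*(-1 + T) = 8 - (3 - 3*T) = 8 + (-3 + 3*T) = 5 + 3*T)
d(j, h) = -3/2 + h*j (d(j, h) = -3/2 + j*h = -3/2 + h*j)
d(P(-4, q(2)), 54) + 4689 = (-3/2 + 54*(5 + 3*2)) + 4689 = (-3/2 + 54*(5 + 6)) + 4689 = (-3/2 + 54*11) + 4689 = (-3/2 + 594) + 4689 = 1185/2 + 4689 = 10563/2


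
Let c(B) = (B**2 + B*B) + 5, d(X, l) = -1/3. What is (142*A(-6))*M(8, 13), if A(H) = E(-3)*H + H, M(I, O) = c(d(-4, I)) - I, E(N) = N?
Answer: -14200/3 ≈ -4733.3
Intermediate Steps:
d(X, l) = -1/3 (d(X, l) = -1*1/3 = -1/3)
c(B) = 5 + 2*B**2 (c(B) = (B**2 + B**2) + 5 = 2*B**2 + 5 = 5 + 2*B**2)
M(I, O) = 47/9 - I (M(I, O) = (5 + 2*(-1/3)**2) - I = (5 + 2*(1/9)) - I = (5 + 2/9) - I = 47/9 - I)
A(H) = -2*H (A(H) = -3*H + H = -2*H)
(142*A(-6))*M(8, 13) = (142*(-2*(-6)))*(47/9 - 1*8) = (142*12)*(47/9 - 8) = 1704*(-25/9) = -14200/3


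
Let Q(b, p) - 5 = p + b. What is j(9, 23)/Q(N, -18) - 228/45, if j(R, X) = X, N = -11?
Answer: -241/40 ≈ -6.0250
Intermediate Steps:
Q(b, p) = 5 + b + p (Q(b, p) = 5 + (p + b) = 5 + (b + p) = 5 + b + p)
j(9, 23)/Q(N, -18) - 228/45 = 23/(5 - 11 - 18) - 228/45 = 23/(-24) - 228*1/45 = 23*(-1/24) - 76/15 = -23/24 - 76/15 = -241/40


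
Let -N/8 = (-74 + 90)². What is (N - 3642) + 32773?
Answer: 27083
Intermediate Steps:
N = -2048 (N = -8*(-74 + 90)² = -8*16² = -8*256 = -2048)
(N - 3642) + 32773 = (-2048 - 3642) + 32773 = -5690 + 32773 = 27083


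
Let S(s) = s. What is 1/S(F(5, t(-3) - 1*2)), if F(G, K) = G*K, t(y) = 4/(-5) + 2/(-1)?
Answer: -1/24 ≈ -0.041667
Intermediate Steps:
t(y) = -14/5 (t(y) = 4*(-⅕) + 2*(-1) = -⅘ - 2 = -14/5)
1/S(F(5, t(-3) - 1*2)) = 1/(5*(-14/5 - 1*2)) = 1/(5*(-14/5 - 2)) = 1/(5*(-24/5)) = 1/(-24) = -1/24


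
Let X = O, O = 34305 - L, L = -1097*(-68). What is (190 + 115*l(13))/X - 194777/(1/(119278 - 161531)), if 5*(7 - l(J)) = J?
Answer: 331591407800375/40291 ≈ 8.2299e+9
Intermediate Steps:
L = 74596
l(J) = 7 - J/5
O = -40291 (O = 34305 - 1*74596 = 34305 - 74596 = -40291)
X = -40291
(190 + 115*l(13))/X - 194777/(1/(119278 - 161531)) = (190 + 115*(7 - ⅕*13))/(-40291) - 194777/(1/(119278 - 161531)) = (190 + 115*(7 - 13/5))*(-1/40291) - 194777/(1/(-42253)) = (190 + 115*(22/5))*(-1/40291) - 194777/(-1/42253) = (190 + 506)*(-1/40291) - 194777*(-42253) = 696*(-1/40291) + 8229912581 = -696/40291 + 8229912581 = 331591407800375/40291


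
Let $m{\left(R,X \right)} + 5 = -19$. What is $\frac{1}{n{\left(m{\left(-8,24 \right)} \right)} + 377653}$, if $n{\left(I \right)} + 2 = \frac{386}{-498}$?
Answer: $\frac{249}{94034906} \approx 2.648 \cdot 10^{-6}$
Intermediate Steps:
$m{\left(R,X \right)} = -24$ ($m{\left(R,X \right)} = -5 - 19 = -24$)
$n{\left(I \right)} = - \frac{691}{249}$ ($n{\left(I \right)} = -2 + \frac{386}{-498} = -2 + 386 \left(- \frac{1}{498}\right) = -2 - \frac{193}{249} = - \frac{691}{249}$)
$\frac{1}{n{\left(m{\left(-8,24 \right)} \right)} + 377653} = \frac{1}{- \frac{691}{249} + 377653} = \frac{1}{\frac{94034906}{249}} = \frac{249}{94034906}$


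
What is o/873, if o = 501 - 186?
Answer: 35/97 ≈ 0.36082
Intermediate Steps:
o = 315
o/873 = 315/873 = 315*(1/873) = 35/97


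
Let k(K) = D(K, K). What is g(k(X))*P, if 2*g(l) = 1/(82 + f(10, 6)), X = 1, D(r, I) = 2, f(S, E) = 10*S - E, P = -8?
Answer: -1/44 ≈ -0.022727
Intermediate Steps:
f(S, E) = -E + 10*S
k(K) = 2
g(l) = 1/352 (g(l) = 1/(2*(82 + (-1*6 + 10*10))) = 1/(2*(82 + (-6 + 100))) = 1/(2*(82 + 94)) = (½)/176 = (½)*(1/176) = 1/352)
g(k(X))*P = (1/352)*(-8) = -1/44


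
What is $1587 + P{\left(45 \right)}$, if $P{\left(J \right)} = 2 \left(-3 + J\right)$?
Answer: $1671$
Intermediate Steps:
$P{\left(J \right)} = -6 + 2 J$
$1587 + P{\left(45 \right)} = 1587 + \left(-6 + 2 \cdot 45\right) = 1587 + \left(-6 + 90\right) = 1587 + 84 = 1671$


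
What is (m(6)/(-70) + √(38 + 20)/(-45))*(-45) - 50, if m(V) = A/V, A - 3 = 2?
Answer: -1385/28 + √58 ≈ -41.849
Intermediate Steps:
A = 5 (A = 3 + 2 = 5)
m(V) = 5/V
(m(6)/(-70) + √(38 + 20)/(-45))*(-45) - 50 = ((5/6)/(-70) + √(38 + 20)/(-45))*(-45) - 50 = ((5*(⅙))*(-1/70) + √58*(-1/45))*(-45) - 50 = ((⅚)*(-1/70) - √58/45)*(-45) - 50 = (-1/84 - √58/45)*(-45) - 50 = (15/28 + √58) - 50 = -1385/28 + √58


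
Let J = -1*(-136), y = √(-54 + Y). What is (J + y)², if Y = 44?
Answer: (136 + I*√10)² ≈ 18486.0 + 860.14*I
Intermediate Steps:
y = I*√10 (y = √(-54 + 44) = √(-10) = I*√10 ≈ 3.1623*I)
J = 136
(J + y)² = (136 + I*√10)²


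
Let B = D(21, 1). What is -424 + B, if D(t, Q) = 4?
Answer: -420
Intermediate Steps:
B = 4
-424 + B = -424 + 4 = -420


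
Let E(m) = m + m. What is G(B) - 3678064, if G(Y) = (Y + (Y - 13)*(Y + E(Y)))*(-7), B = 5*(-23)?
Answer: -3986379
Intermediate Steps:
E(m) = 2*m
B = -115
G(Y) = -7*Y - 21*Y*(-13 + Y) (G(Y) = (Y + (Y - 13)*(Y + 2*Y))*(-7) = (Y + (-13 + Y)*(3*Y))*(-7) = (Y + 3*Y*(-13 + Y))*(-7) = -7*Y - 21*Y*(-13 + Y))
G(B) - 3678064 = 7*(-115)*(38 - 3*(-115)) - 3678064 = 7*(-115)*(38 + 345) - 3678064 = 7*(-115)*383 - 3678064 = -308315 - 3678064 = -3986379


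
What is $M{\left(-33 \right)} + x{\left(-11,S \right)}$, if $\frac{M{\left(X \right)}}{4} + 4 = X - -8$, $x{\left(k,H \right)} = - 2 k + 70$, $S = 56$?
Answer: $-24$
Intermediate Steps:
$x{\left(k,H \right)} = 70 - 2 k$
$M{\left(X \right)} = 16 + 4 X$ ($M{\left(X \right)} = -16 + 4 \left(X - -8\right) = -16 + 4 \left(X + 8\right) = -16 + 4 \left(8 + X\right) = -16 + \left(32 + 4 X\right) = 16 + 4 X$)
$M{\left(-33 \right)} + x{\left(-11,S \right)} = \left(16 + 4 \left(-33\right)\right) + \left(70 - -22\right) = \left(16 - 132\right) + \left(70 + 22\right) = -116 + 92 = -24$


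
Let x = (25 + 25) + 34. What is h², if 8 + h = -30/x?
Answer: 13689/196 ≈ 69.842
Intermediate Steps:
x = 84 (x = 50 + 34 = 84)
h = -117/14 (h = -8 - 30/84 = -8 - 30*1/84 = -8 - 5/14 = -117/14 ≈ -8.3571)
h² = (-117/14)² = 13689/196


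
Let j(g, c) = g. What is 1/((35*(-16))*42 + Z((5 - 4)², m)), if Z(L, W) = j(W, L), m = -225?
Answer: -1/23745 ≈ -4.2114e-5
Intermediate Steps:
Z(L, W) = W
1/((35*(-16))*42 + Z((5 - 4)², m)) = 1/((35*(-16))*42 - 225) = 1/(-560*42 - 225) = 1/(-23520 - 225) = 1/(-23745) = -1/23745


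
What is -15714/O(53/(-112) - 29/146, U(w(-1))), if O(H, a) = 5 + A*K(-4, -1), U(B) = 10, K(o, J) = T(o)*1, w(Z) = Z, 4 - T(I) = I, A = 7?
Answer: -15714/61 ≈ -257.61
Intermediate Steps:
T(I) = 4 - I
K(o, J) = 4 - o (K(o, J) = (4 - o)*1 = 4 - o)
O(H, a) = 61 (O(H, a) = 5 + 7*(4 - 1*(-4)) = 5 + 7*(4 + 4) = 5 + 7*8 = 5 + 56 = 61)
-15714/O(53/(-112) - 29/146, U(w(-1))) = -15714/61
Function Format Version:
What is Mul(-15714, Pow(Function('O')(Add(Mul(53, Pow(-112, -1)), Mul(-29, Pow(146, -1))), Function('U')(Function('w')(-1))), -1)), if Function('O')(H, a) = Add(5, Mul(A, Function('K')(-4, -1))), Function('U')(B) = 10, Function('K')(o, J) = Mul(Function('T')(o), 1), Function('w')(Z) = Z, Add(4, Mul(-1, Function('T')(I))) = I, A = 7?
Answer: Rational(-15714, 61) ≈ -257.61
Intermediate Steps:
Function('T')(I) = Add(4, Mul(-1, I))
Function('K')(o, J) = Add(4, Mul(-1, o)) (Function('K')(o, J) = Mul(Add(4, Mul(-1, o)), 1) = Add(4, Mul(-1, o)))
Function('O')(H, a) = 61 (Function('O')(H, a) = Add(5, Mul(7, Add(4, Mul(-1, -4)))) = Add(5, Mul(7, Add(4, 4))) = Add(5, Mul(7, 8)) = Add(5, 56) = 61)
Mul(-15714, Pow(Function('O')(Add(Mul(53, Pow(-112, -1)), Mul(-29, Pow(146, -1))), Function('U')(Function('w')(-1))), -1)) = Mul(-15714, Pow(61, -1)) = Mul(-15714, Rational(1, 61)) = Rational(-15714, 61)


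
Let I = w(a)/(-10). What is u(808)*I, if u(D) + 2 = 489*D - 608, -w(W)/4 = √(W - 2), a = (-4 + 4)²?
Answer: 789004*I*√2/5 ≈ 2.2316e+5*I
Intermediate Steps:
a = 0 (a = 0² = 0)
w(W) = -4*√(-2 + W) (w(W) = -4*√(W - 2) = -4*√(-2 + W))
I = 2*I*√2/5 (I = -4*√(-2 + 0)/(-10) = -4*I*√2*(-⅒) = 2*I*√2/5 ≈ 0.56569*I)
u(D) = -610 + 489*D (u(D) = -2 + (489*D - 608) = -2 + (-608 + 489*D) = -610 + 489*D)
u(808)*I = (-610 + 489*808)*(2*I*√2/5) = (-610 + 395112)*(2*I*√2/5) = 394502*(2*I*√2/5) = 789004*I*√2/5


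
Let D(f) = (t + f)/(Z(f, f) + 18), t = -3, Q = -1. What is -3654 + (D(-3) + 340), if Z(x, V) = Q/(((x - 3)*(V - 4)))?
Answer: -2502322/755 ≈ -3314.3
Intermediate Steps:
Z(x, V) = -1/((-4 + V)*(-3 + x)) (Z(x, V) = -1/((x - 3)*(V - 4)) = -1/((-3 + x)*(-4 + V)) = -1/((-4 + V)*(-3 + x)))
D(f) = (-3 + f)/(18 - 1/(12 + f² - 7*f)) (D(f) = (-3 + f)/(-1/(12 - 4*f - 3*f + f*f) + 18) = (-3 + f)/(-1/(12 - 4*f - 3*f + f²) + 18) = (-3 + f)/(-1/(12 + f² - 7*f) + 18) = (-3 + f)/(18 - 1/(12 + f² - 7*f)))
-3654 + (D(-3) + 340) = -3654 + ((-3 - 3)*(12 + (-3)² - 7*(-3))/(215 - 126*(-3) + 18*(-3)²) + 340) = -3654 + (-6*(12 + 9 + 21)/(215 + 378 + 18*9) + 340) = -3654 + (-6*42/(215 + 378 + 162) + 340) = -3654 + (-6*42/755 + 340) = -3654 + ((1/755)*(-6)*42 + 340) = -3654 + (-252/755 + 340) = -3654 + 256448/755 = -2502322/755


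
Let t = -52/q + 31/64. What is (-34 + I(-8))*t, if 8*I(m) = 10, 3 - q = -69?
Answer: 17947/2304 ≈ 7.7895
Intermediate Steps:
q = 72 (q = 3 - 1*(-69) = 3 + 69 = 72)
I(m) = 5/4 (I(m) = (⅛)*10 = 5/4)
t = -137/576 (t = -52/72 + 31/64 = -52*1/72 + 31*(1/64) = -13/18 + 31/64 = -137/576 ≈ -0.23785)
(-34 + I(-8))*t = (-34 + 5/4)*(-137/576) = -131/4*(-137/576) = 17947/2304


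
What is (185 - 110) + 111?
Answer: 186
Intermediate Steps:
(185 - 110) + 111 = 75 + 111 = 186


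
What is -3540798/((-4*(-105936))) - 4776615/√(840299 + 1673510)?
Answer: -590133/70624 - 4776615*√2513809/2513809 ≈ -3021.0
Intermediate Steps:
-3540798/((-4*(-105936))) - 4776615/√(840299 + 1673510) = -3540798/423744 - 4776615*√2513809/2513809 = -3540798*1/423744 - 4776615*√2513809/2513809 = -590133/70624 - 4776615*√2513809/2513809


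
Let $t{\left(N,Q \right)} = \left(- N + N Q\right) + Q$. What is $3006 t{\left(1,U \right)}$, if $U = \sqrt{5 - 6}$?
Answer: $-3006 + 6012 i \approx -3006.0 + 6012.0 i$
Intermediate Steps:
$U = i$ ($U = \sqrt{5 - 6} = \sqrt{-1} = i \approx 1.0 i$)
$t{\left(N,Q \right)} = Q - N + N Q$
$3006 t{\left(1,U \right)} = 3006 \left(i - 1 + 1 i\right) = 3006 \left(i - 1 + i\right) = 3006 \left(-1 + 2 i\right) = -3006 + 6012 i$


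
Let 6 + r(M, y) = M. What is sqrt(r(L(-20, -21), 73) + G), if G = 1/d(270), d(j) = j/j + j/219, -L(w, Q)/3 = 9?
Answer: I*sqrt(864878)/163 ≈ 5.7055*I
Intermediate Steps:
L(w, Q) = -27 (L(w, Q) = -3*9 = -27)
r(M, y) = -6 + M
d(j) = 1 + j/219 (d(j) = 1 + j*(1/219) = 1 + j/219)
G = 73/163 (G = 1/(1 + (1/219)*270) = 1/(1 + 90/73) = 1/(163/73) = 73/163 ≈ 0.44785)
sqrt(r(L(-20, -21), 73) + G) = sqrt((-6 - 27) + 73/163) = sqrt(-33 + 73/163) = sqrt(-5306/163) = I*sqrt(864878)/163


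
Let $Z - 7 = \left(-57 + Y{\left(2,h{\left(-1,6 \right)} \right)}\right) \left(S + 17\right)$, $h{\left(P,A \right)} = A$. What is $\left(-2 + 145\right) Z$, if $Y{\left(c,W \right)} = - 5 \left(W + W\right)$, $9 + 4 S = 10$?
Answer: $- \frac{1150435}{4} \approx -2.8761 \cdot 10^{5}$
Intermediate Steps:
$S = \frac{1}{4}$ ($S = - \frac{9}{4} + \frac{1}{4} \cdot 10 = - \frac{9}{4} + \frac{5}{2} = \frac{1}{4} \approx 0.25$)
$Y{\left(c,W \right)} = - 10 W$ ($Y{\left(c,W \right)} = - 5 \cdot 2 W = - 10 W$)
$Z = - \frac{8045}{4}$ ($Z = 7 + \left(-57 - 60\right) \left(\frac{1}{4} + 17\right) = 7 + \left(-57 - 60\right) \frac{69}{4} = 7 - \frac{8073}{4} = - \frac{8045}{4} \approx -2011.3$)
$\left(-2 + 145\right) Z = \left(-2 + 145\right) \left(- \frac{8045}{4}\right) = 143 \left(- \frac{8045}{4}\right) = - \frac{1150435}{4}$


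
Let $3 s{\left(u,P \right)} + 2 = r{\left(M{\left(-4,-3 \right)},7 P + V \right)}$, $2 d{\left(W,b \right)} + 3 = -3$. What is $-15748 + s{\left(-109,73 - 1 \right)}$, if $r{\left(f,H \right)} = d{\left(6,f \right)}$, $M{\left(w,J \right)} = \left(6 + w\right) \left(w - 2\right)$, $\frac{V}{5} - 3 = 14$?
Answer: $- \frac{47249}{3} \approx -15750.0$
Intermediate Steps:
$V = 85$ ($V = 15 + 5 \cdot 14 = 15 + 70 = 85$)
$M{\left(w,J \right)} = \left(-2 + w\right) \left(6 + w\right)$ ($M{\left(w,J \right)} = \left(6 + w\right) \left(-2 + w\right) = \left(-2 + w\right) \left(6 + w\right)$)
$d{\left(W,b \right)} = -3$ ($d{\left(W,b \right)} = - \frac{3}{2} + \frac{1}{2} \left(-3\right) = - \frac{3}{2} - \frac{3}{2} = -3$)
$r{\left(f,H \right)} = -3$
$s{\left(u,P \right)} = - \frac{5}{3}$ ($s{\left(u,P \right)} = - \frac{2}{3} + \frac{1}{3} \left(-3\right) = - \frac{2}{3} - 1 = - \frac{5}{3}$)
$-15748 + s{\left(-109,73 - 1 \right)} = -15748 - \frac{5}{3} = - \frac{47249}{3}$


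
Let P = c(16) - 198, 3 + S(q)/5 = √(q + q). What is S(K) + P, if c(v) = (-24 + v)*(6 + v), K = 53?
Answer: -389 + 5*√106 ≈ -337.52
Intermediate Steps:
S(q) = -15 + 5*√2*√q (S(q) = -15 + 5*√(q + q) = -15 + 5*√(2*q) = -15 + 5*(√2*√q) = -15 + 5*√2*√q)
P = -374 (P = (-144 + 16² - 18*16) - 198 = (-144 + 256 - 288) - 198 = -176 - 198 = -374)
S(K) + P = (-15 + 5*√2*√53) - 374 = (-15 + 5*√106) - 374 = -389 + 5*√106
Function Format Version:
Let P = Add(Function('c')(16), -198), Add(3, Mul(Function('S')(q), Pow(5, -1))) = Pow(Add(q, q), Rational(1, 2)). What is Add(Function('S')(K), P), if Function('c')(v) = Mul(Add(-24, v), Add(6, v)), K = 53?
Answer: Add(-389, Mul(5, Pow(106, Rational(1, 2)))) ≈ -337.52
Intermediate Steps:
Function('S')(q) = Add(-15, Mul(5, Pow(2, Rational(1, 2)), Pow(q, Rational(1, 2)))) (Function('S')(q) = Add(-15, Mul(5, Pow(Add(q, q), Rational(1, 2)))) = Add(-15, Mul(5, Pow(Mul(2, q), Rational(1, 2)))) = Add(-15, Mul(5, Mul(Pow(2, Rational(1, 2)), Pow(q, Rational(1, 2))))) = Add(-15, Mul(5, Pow(2, Rational(1, 2)), Pow(q, Rational(1, 2)))))
P = -374 (P = Add(Add(-144, Pow(16, 2), Mul(-18, 16)), -198) = Add(Add(-144, 256, -288), -198) = Add(-176, -198) = -374)
Add(Function('S')(K), P) = Add(Add(-15, Mul(5, Pow(2, Rational(1, 2)), Pow(53, Rational(1, 2)))), -374) = Add(Add(-15, Mul(5, Pow(106, Rational(1, 2)))), -374) = Add(-389, Mul(5, Pow(106, Rational(1, 2))))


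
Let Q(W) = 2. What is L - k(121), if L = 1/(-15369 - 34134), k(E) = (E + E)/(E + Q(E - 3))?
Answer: -3993283/2029623 ≈ -1.9675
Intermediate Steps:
k(E) = 2*E/(2 + E) (k(E) = (E + E)/(E + 2) = (2*E)/(2 + E) = 2*E/(2 + E))
L = -1/49503 (L = 1/(-49503) = -1/49503 ≈ -2.0201e-5)
L - k(121) = -1/49503 - 2*121/(2 + 121) = -1/49503 - 2*121/123 = -1/49503 - 1*242/123 = -1/49503 - 242/123 = -3993283/2029623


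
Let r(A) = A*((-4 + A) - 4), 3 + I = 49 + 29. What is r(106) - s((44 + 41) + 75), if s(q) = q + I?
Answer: 10153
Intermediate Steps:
I = 75 (I = -3 + (49 + 29) = -3 + 78 = 75)
s(q) = 75 + q (s(q) = q + 75 = 75 + q)
r(A) = A*(-8 + A)
r(106) - s((44 + 41) + 75) = 106*(-8 + 106) - (75 + ((44 + 41) + 75)) = 106*98 - (75 + (85 + 75)) = 10388 - (75 + 160) = 10388 - 1*235 = 10388 - 235 = 10153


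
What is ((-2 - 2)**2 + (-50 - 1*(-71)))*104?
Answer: 3848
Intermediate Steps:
((-2 - 2)**2 + (-50 - 1*(-71)))*104 = ((-4)**2 + (-50 + 71))*104 = (16 + 21)*104 = 37*104 = 3848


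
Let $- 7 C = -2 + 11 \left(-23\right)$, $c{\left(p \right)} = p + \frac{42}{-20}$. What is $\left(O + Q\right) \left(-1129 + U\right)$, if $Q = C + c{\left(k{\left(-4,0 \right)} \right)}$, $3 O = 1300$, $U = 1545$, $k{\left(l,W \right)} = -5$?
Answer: $\frac{20209072}{105} \approx 1.9247 \cdot 10^{5}$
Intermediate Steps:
$c{\left(p \right)} = - \frac{21}{10} + p$ ($c{\left(p \right)} = p + 42 \left(- \frac{1}{20}\right) = p - \frac{21}{10} = - \frac{21}{10} + p$)
$O = \frac{1300}{3}$ ($O = \frac{1}{3} \cdot 1300 = \frac{1300}{3} \approx 433.33$)
$C = \frac{255}{7}$ ($C = - \frac{-2 + 11 \left(-23\right)}{7} = - \frac{-2 - 253}{7} = \left(- \frac{1}{7}\right) \left(-255\right) = \frac{255}{7} \approx 36.429$)
$Q = \frac{2053}{70}$ ($Q = \frac{255}{7} - \frac{71}{10} = \frac{2053}{70} \approx 29.329$)
$\left(O + Q\right) \left(-1129 + U\right) = \left(\frac{1300}{3} + \frac{2053}{70}\right) \left(-1129 + 1545\right) = \frac{97159}{210} \cdot 416 = \frac{20209072}{105}$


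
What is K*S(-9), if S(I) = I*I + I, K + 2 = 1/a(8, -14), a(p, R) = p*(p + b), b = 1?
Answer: -143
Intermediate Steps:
a(p, R) = p*(1 + p) (a(p, R) = p*(p + 1) = p*(1 + p))
K = -143/72 (K = -2 + 1/(8*(1 + 8)) = -2 + 1/(8*9) = -2 + 1/72 = -143/72 ≈ -1.9861)
S(I) = I + I**2 (S(I) = I**2 + I = I + I**2)
K*S(-9) = -(-143)*(1 - 9)/8 = -(-143)*(-8)/8 = -143/72*72 = -143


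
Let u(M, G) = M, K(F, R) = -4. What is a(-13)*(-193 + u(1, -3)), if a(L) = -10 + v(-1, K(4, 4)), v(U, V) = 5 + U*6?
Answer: 2112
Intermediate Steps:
v(U, V) = 5 + 6*U
a(L) = -11 (a(L) = -10 + (5 + 6*(-1)) = -10 + (5 - 6) = -10 - 1 = -11)
a(-13)*(-193 + u(1, -3)) = -11*(-193 + 1) = -11*(-192) = 2112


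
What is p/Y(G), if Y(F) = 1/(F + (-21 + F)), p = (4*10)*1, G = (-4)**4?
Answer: 19640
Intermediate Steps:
G = 256
p = 40 (p = 40*1 = 40)
Y(F) = 1/(-21 + 2*F)
p/Y(G) = 40/(1/(-21 + 2*256)) = 40/(1/(-21 + 512)) = 40/(1/491) = 40*491 = 19640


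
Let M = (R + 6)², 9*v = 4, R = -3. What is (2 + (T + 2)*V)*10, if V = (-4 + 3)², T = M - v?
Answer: 1130/9 ≈ 125.56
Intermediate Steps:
v = 4/9 (v = (⅑)*4 = 4/9 ≈ 0.44444)
M = 9 (M = (-3 + 6)² = 3² = 9)
T = 77/9 (T = 9 - 1*4/9 = 9 - 4/9 = 77/9 ≈ 8.5556)
V = 1 (V = (-1)² = 1)
(2 + (T + 2)*V)*10 = (2 + (77/9 + 2)*1)*10 = (2 + (95/9)*1)*10 = (2 + 95/9)*10 = (113/9)*10 = 1130/9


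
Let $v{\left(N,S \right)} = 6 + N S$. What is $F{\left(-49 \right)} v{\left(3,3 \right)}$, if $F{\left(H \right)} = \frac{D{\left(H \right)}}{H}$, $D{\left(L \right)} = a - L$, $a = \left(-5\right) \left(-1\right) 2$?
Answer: $- \frac{885}{49} \approx -18.061$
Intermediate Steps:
$a = 10$ ($a = 5 \cdot 2 = 10$)
$D{\left(L \right)} = 10 - L$
$F{\left(H \right)} = \frac{10 - H}{H}$
$F{\left(-49 \right)} v{\left(3,3 \right)} = \frac{10 - -49}{-49} \left(6 + 3 \cdot 3\right) = - \frac{10 + 49}{49} \left(6 + 9\right) = \left(- \frac{1}{49}\right) 59 \cdot 15 = \left(- \frac{59}{49}\right) 15 = - \frac{885}{49}$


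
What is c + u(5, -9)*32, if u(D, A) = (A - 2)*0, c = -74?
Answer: -74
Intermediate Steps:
u(D, A) = 0 (u(D, A) = (-2 + A)*0 = 0)
c + u(5, -9)*32 = -74 + 0*32 = -74 + 0 = -74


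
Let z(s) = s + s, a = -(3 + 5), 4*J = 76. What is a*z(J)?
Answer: -304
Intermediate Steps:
J = 19 (J = (1/4)*76 = 19)
a = -8 (a = -1*8 = -8)
z(s) = 2*s
a*z(J) = -16*19 = -8*38 = -304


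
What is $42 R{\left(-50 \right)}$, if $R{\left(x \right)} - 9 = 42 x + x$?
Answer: $-89922$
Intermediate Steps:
$R{\left(x \right)} = 9 + 43 x$ ($R{\left(x \right)} = 9 + \left(42 x + x\right) = 9 + 43 x$)
$42 R{\left(-50 \right)} = 42 \left(9 + 43 \left(-50\right)\right) = 42 \left(9 - 2150\right) = 42 \left(-2141\right) = -89922$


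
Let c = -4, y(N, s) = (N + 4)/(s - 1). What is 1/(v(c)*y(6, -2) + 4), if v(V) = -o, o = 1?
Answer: 3/22 ≈ 0.13636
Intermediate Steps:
y(N, s) = (4 + N)/(-1 + s)
v(V) = -1 (v(V) = -1*1 = -1)
1/(v(c)*y(6, -2) + 4) = 1/(-(4 + 6)/(-1 - 2) + 4) = 1/(-10/(-3) + 4) = 1/(-(-1)*10/3 + 4) = 1/(-1*(-10/3) + 4) = 1/(10/3 + 4) = 1/(22/3) = 3/22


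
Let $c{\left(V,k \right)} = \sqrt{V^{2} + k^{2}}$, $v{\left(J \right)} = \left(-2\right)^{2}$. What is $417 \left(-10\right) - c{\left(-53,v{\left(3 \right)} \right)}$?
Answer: $-4170 - 5 \sqrt{113} \approx -4223.1$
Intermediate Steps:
$v{\left(J \right)} = 4$
$417 \left(-10\right) - c{\left(-53,v{\left(3 \right)} \right)} = 417 \left(-10\right) - \sqrt{\left(-53\right)^{2} + 4^{2}} = -4170 - \sqrt{2809 + 16} = -4170 - \sqrt{2825} = -4170 - 5 \sqrt{113}$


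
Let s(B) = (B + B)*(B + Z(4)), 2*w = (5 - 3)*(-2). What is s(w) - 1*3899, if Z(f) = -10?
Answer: -3851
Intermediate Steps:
w = -2 (w = ((5 - 3)*(-2))/2 = (2*(-2))/2 = (1/2)*(-4) = -2)
s(B) = 2*B*(-10 + B) (s(B) = (B + B)*(B - 10) = (2*B)*(-10 + B) = 2*B*(-10 + B))
s(w) - 1*3899 = 2*(-2)*(-10 - 2) - 1*3899 = 2*(-2)*(-12) - 3899 = 48 - 3899 = -3851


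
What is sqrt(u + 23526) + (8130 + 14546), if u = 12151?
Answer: 22676 + sqrt(35677) ≈ 22865.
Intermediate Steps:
sqrt(u + 23526) + (8130 + 14546) = sqrt(12151 + 23526) + (8130 + 14546) = sqrt(35677) + 22676 = 22676 + sqrt(35677)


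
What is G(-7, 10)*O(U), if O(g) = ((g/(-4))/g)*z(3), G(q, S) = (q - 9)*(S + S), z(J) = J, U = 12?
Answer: 240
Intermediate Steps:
G(q, S) = 2*S*(-9 + q) (G(q, S) = (-9 + q)*(2*S) = 2*S*(-9 + q))
O(g) = -3/4 (O(g) = ((g/(-4))/g)*3 = ((g*(-1/4))/g)*3 = ((-g/4)/g)*3 = -1/4*3 = -3/4)
G(-7, 10)*O(U) = (2*10*(-9 - 7))*(-3/4) = (2*10*(-16))*(-3/4) = -320*(-3/4) = 240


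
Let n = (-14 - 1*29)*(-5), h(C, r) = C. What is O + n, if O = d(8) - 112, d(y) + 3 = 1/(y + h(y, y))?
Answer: 1601/16 ≈ 100.06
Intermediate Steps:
d(y) = -3 + 1/(2*y) (d(y) = -3 + 1/(y + y) = -3 + 1/(2*y))
O = -1839/16 (O = (-3 + (½)/8) - 112 = (-3 + (½)*(⅛)) - 112 = (-3 + 1/16) - 112 = -47/16 - 112 = -1839/16 ≈ -114.94)
n = 215 (n = (-14 - 29)*(-5) = -43*(-5) = 215)
O + n = -1839/16 + 215 = 1601/16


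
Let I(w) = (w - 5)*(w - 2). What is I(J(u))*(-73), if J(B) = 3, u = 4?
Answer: 146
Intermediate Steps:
I(w) = (-5 + w)*(-2 + w)
I(J(u))*(-73) = (10 + 3² - 7*3)*(-73) = (10 + 9 - 21)*(-73) = -2*(-73) = 146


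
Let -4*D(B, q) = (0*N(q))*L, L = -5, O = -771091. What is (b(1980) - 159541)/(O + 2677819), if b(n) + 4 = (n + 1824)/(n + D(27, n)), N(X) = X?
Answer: -3290576/39326265 ≈ -0.083674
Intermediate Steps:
D(B, q) = 0 (D(B, q) = -0*q*(-5)/4 = -0*(-5) = -1/4*0 = 0)
b(n) = -4 + (1824 + n)/n (b(n) = -4 + (n + 1824)/(n + 0) = -4 + (1824 + n)/n)
(b(1980) - 159541)/(O + 2677819) = ((-3 + 1824/1980) - 159541)/(-771091 + 2677819) = ((-3 + 1824*(1/1980)) - 159541)/1906728 = ((-3 + 152/165) - 159541)*(1/1906728) = (-343/165 - 159541)*(1/1906728) = -26324608/165*1/1906728 = -3290576/39326265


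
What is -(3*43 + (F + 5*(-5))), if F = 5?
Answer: -109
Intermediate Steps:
-(3*43 + (F + 5*(-5))) = -(3*43 + (5 + 5*(-5))) = -(129 + (5 - 25)) = -(129 - 20) = -1*109 = -109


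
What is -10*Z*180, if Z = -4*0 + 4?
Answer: -7200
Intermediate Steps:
Z = 4 (Z = 0 + 4 = 4)
-10*Z*180 = -10*4*180 = -40*180 = -7200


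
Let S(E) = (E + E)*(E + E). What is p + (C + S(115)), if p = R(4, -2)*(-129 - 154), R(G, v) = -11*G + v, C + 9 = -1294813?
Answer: -1228904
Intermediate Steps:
C = -1294822 (C = -9 - 1294813 = -1294822)
R(G, v) = v - 11*G
S(E) = 4*E² (S(E) = (2*E)*(2*E) = 4*E²)
p = 13018 (p = (-2 - 11*4)*(-129 - 154) = (-2 - 44)*(-283) = -46*(-283) = 13018)
p + (C + S(115)) = 13018 + (-1294822 + 4*115²) = 13018 + (-1294822 + 4*13225) = 13018 + (-1294822 + 52900) = 13018 - 1241922 = -1228904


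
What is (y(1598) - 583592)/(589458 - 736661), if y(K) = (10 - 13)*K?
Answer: 588386/147203 ≈ 3.9971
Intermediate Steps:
y(K) = -3*K
(y(1598) - 583592)/(589458 - 736661) = (-3*1598 - 583592)/(589458 - 736661) = (-4794 - 583592)/(-147203) = -588386*(-1/147203) = 588386/147203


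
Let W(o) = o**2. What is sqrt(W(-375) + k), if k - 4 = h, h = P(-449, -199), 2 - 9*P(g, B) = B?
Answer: sqrt(1265862)/3 ≈ 375.04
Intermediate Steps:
P(g, B) = 2/9 - B/9
h = 67/3 (h = 2/9 - 1/9*(-199) = 2/9 + 199/9 = 67/3 ≈ 22.333)
k = 79/3 (k = 4 + 67/3 = 79/3 ≈ 26.333)
sqrt(W(-375) + k) = sqrt((-375)**2 + 79/3) = sqrt(140625 + 79/3) = sqrt(421954/3) = sqrt(1265862)/3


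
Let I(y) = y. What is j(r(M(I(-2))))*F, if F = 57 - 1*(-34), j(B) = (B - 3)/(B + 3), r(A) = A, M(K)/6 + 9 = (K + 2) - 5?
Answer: 2639/27 ≈ 97.741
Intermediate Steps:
M(K) = -72 + 6*K (M(K) = -54 + 6*((K + 2) - 5) = -54 + 6*((2 + K) - 5) = -54 + 6*(-3 + K) = -54 + (-18 + 6*K) = -72 + 6*K)
j(B) = (-3 + B)/(3 + B)
F = 91 (F = 57 + 34 = 91)
j(r(M(I(-2))))*F = ((-3 + (-72 + 6*(-2)))/(3 + (-72 + 6*(-2))))*91 = ((-3 + (-72 - 12))/(3 + (-72 - 12)))*91 = ((-3 - 84)/(3 - 84))*91 = (-87/(-81))*91 = -1/81*(-87)*91 = (29/27)*91 = 2639/27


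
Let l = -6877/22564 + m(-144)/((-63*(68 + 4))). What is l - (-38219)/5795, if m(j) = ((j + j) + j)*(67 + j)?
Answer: -409120457/392275140 ≈ -1.0429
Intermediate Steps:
m(j) = 3*j*(67 + j) (m(j) = (2*j + j)*(67 + j) = (3*j)*(67 + j) = 3*j*(67 + j))
l = -517039/67692 (l = -6877/22564 + (3*(-144)*(67 - 144))/((-63*(68 + 4))) = -6877*1/22564 + (3*(-144)*(-77))/((-63*72)) = -6877/22564 + 33264/(-4536) = -6877/22564 + 33264*(-1/4536) = -6877/22564 - 22/3 = -517039/67692 ≈ -7.6381)
l - (-38219)/5795 = -517039/67692 - (-38219)/5795 = -517039/67692 - 1*(-38219/5795) = -517039/67692 + 38219/5795 = -409120457/392275140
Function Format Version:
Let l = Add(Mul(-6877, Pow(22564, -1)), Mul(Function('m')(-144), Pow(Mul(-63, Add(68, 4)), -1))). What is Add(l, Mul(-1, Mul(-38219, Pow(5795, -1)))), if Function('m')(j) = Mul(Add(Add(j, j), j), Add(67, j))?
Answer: Rational(-409120457, 392275140) ≈ -1.0429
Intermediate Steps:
Function('m')(j) = Mul(3, j, Add(67, j)) (Function('m')(j) = Mul(Add(Mul(2, j), j), Add(67, j)) = Mul(Mul(3, j), Add(67, j)) = Mul(3, j, Add(67, j)))
l = Rational(-517039, 67692) (l = Add(Mul(-6877, Pow(22564, -1)), Mul(Mul(3, -144, Add(67, -144)), Pow(Mul(-63, Add(68, 4)), -1))) = Add(Mul(-6877, Rational(1, 22564)), Mul(Mul(3, -144, -77), Pow(Mul(-63, 72), -1))) = Add(Rational(-6877, 22564), Mul(33264, Pow(-4536, -1))) = Add(Rational(-6877, 22564), Mul(33264, Rational(-1, 4536))) = Add(Rational(-6877, 22564), Rational(-22, 3)) = Rational(-517039, 67692) ≈ -7.6381)
Add(l, Mul(-1, Mul(-38219, Pow(5795, -1)))) = Add(Rational(-517039, 67692), Mul(-1, Mul(-38219, Pow(5795, -1)))) = Add(Rational(-517039, 67692), Mul(-1, Mul(-38219, Rational(1, 5795)))) = Add(Rational(-517039, 67692), Mul(-1, Rational(-38219, 5795))) = Add(Rational(-517039, 67692), Rational(38219, 5795)) = Rational(-409120457, 392275140)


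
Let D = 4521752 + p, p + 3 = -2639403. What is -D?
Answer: -1882346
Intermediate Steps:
p = -2639406 (p = -3 - 2639403 = -2639406)
D = 1882346 (D = 4521752 - 2639406 = 1882346)
-D = -1*1882346 = -1882346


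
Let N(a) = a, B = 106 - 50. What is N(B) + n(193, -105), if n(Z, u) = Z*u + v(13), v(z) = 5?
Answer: -20204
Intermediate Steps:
B = 56
n(Z, u) = 5 + Z*u (n(Z, u) = Z*u + 5 = 5 + Z*u)
N(B) + n(193, -105) = 56 + (5 + 193*(-105)) = 56 + (5 - 20265) = 56 - 20260 = -20204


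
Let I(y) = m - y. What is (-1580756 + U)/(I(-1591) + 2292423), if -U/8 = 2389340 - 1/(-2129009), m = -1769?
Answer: -44060854663292/4880210235205 ≈ -9.0285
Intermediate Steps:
I(y) = -1769 - y
U = -40695410912488/2129009 (U = -8*(2389340 - 1/(-2129009)) = -8*(2389340 - 1*(-1/2129009)) = -8*(2389340 + 1/2129009) = -8*5086926364061/2129009 = -40695410912488/2129009 ≈ -1.9115e+7)
(-1580756 + U)/(I(-1591) + 2292423) = (-1580756 - 40695410912488/2129009)/((-1769 - 1*(-1591)) + 2292423) = -44060854663292/(2129009*((-1769 + 1591) + 2292423)) = -44060854663292/(2129009*(-178 + 2292423)) = -44060854663292/2129009/2292245 = -44060854663292/2129009*1/2292245 = -44060854663292/4880210235205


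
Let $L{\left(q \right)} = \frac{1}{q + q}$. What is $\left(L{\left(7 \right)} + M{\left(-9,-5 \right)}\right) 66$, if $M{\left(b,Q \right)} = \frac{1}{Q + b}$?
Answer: $0$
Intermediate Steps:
$L{\left(q \right)} = \frac{1}{2 q}$
$\left(L{\left(7 \right)} + M{\left(-9,-5 \right)}\right) 66 = \left(\frac{1}{2 \cdot 7} + \frac{1}{-5 - 9}\right) 66 = \left(\frac{1}{2} \cdot \frac{1}{7} + \frac{1}{-14}\right) 66 = \left(\frac{1}{14} - \frac{1}{14}\right) 66 = 0 \cdot 66 = 0$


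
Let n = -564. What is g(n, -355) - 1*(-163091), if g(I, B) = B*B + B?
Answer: 288761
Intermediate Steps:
g(I, B) = B + B**2 (g(I, B) = B**2 + B = B + B**2)
g(n, -355) - 1*(-163091) = -355*(1 - 355) - 1*(-163091) = -355*(-354) + 163091 = 125670 + 163091 = 288761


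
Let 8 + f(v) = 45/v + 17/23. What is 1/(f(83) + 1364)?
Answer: 1909/2591050 ≈ 0.00073677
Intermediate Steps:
f(v) = -167/23 + 45/v (f(v) = -8 + (45/v + 17/23) = -8 + (17/23 + 45/v) = -167/23 + 45/v)
1/(f(83) + 1364) = 1/((-167/23 + 45/83) + 1364) = 1/(-12826/1909 + 1364) = 1/(2591050/1909) = 1909/2591050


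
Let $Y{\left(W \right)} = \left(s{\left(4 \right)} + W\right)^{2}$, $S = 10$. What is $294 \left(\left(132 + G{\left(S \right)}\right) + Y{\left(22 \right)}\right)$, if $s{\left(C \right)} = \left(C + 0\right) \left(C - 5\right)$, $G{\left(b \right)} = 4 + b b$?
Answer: $164640$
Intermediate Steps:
$G{\left(b \right)} = 4 + b^{2}$
$s{\left(C \right)} = C \left(-5 + C\right)$
$Y{\left(W \right)} = \left(-4 + W\right)^{2}$ ($Y{\left(W \right)} = \left(4 \left(-5 + 4\right) + W\right)^{2} = \left(4 \left(-1\right) + W\right)^{2} = \left(-4 + W\right)^{2}$)
$294 \left(\left(132 + G{\left(S \right)}\right) + Y{\left(22 \right)}\right) = 294 \left(\left(132 + \left(4 + 10^{2}\right)\right) + \left(-4 + 22\right)^{2}\right) = 294 \left(\left(132 + \left(4 + 100\right)\right) + 18^{2}\right) = 294 \left(\left(132 + 104\right) + 324\right) = 294 \left(236 + 324\right) = 294 \cdot 560 = 164640$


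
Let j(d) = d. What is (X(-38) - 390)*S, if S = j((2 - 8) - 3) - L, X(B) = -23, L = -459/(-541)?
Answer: 2200464/541 ≈ 4067.4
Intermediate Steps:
L = 459/541 (L = -459*(-1/541) = 459/541 ≈ 0.84843)
S = -5328/541 (S = ((2 - 8) - 3) - 1*459/541 = (-6 - 3) - 459/541 = -9 - 459/541 = -5328/541 ≈ -9.8484)
(X(-38) - 390)*S = (-23 - 390)*(-5328/541) = -413*(-5328/541) = 2200464/541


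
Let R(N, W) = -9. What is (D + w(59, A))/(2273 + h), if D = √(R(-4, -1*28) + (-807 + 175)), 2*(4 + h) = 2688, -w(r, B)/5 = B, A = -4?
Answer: 20/3613 + I*√641/3613 ≈ 0.0055356 + 0.0070075*I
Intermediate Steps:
w(r, B) = -5*B
h = 1340 (h = -4 + (½)*2688 = -4 + 1344 = 1340)
D = I*√641 (D = √(-9 + (-807 + 175)) = √(-9 - 632) = √(-641) = I*√641 ≈ 25.318*I)
(D + w(59, A))/(2273 + h) = (I*√641 - 5*(-4))/(2273 + 1340) = (I*√641 + 20)/3613 = (20 + I*√641)*(1/3613) = 20/3613 + I*√641/3613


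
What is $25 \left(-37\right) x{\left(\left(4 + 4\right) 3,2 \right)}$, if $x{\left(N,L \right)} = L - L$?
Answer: $0$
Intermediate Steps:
$x{\left(N,L \right)} = 0$
$25 \left(-37\right) x{\left(\left(4 + 4\right) 3,2 \right)} = 25 \left(-37\right) 0 = \left(-925\right) 0 = 0$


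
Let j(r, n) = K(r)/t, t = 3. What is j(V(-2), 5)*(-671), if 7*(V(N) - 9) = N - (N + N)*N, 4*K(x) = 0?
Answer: 0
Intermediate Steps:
K(x) = 0 (K(x) = (1/4)*0 = 0)
V(N) = 9 - 2*N**2/7 + N/7 (V(N) = 9 + (N - (N + N)*N)/7 = 9 + (N - 2*N*N)/7 = 9 + (N - 2*N**2)/7 = 9 + (-2*N**2/7 + N/7) = 9 - 2*N**2/7 + N/7)
j(r, n) = 0 (j(r, n) = 0/3 = 0*(1/3) = 0)
j(V(-2), 5)*(-671) = 0*(-671) = 0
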